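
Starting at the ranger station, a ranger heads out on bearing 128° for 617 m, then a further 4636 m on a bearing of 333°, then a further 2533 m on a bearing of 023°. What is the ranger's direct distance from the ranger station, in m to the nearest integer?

Leg 1 (128°, 617 m): east 617 sin 128° = 486.20, north 617 cos 128° = -379.86
Leg 2 (333°, 4636 m): east 4636 sin 333° = -2104.70, north 4636 cos 333° = 4130.71
Leg 3 (023°, 2533 m): east 2533 sin 23° = 989.72, north 2533 cos 23° = 2331.64
Net: -628.78 east, 6082.48 north. Distance = √((-628.78)² + (6082.48)²) = 6114.895 m.

6115 m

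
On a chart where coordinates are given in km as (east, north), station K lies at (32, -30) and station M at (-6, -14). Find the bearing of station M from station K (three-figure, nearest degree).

Δeast = -6 − 32 = -38.00; Δnorth = -14 − -30 = 16.00.
Bearing = atan2(Δeast, Δnorth) mod 360° = 292.83° ≈ 293°.

293°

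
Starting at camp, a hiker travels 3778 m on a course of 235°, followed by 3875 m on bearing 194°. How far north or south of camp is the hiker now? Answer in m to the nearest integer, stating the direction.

5927 m south

Leg 1 (235°, 3778 m): east 3778 sin 235° = -3094.76, north 3778 cos 235° = -2166.97
Leg 2 (194°, 3875 m): east 3875 sin 194° = -937.45, north 3875 cos 194° = -3759.90
Net north component: -5926.87 m.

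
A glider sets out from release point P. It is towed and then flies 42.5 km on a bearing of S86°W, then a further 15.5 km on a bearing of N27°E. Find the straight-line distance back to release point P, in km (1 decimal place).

37.0 km

Leg 1 (S86°W, 42.5 km): east 42.5 sin 266° = -42.40, north 42.5 cos 266° = -2.96
Leg 2 (N27°E, 15.5 km): east 15.5 sin 27° = 7.04, north 15.5 cos 27° = 13.81
Net: -35.36 east, 10.85 north. Distance = √((-35.36)² + (10.85)²) = 36.986 km.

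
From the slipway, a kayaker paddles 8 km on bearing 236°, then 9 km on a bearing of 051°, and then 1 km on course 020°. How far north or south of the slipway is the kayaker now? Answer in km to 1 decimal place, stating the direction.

2.1 km north

Leg 1 (236°, 8 km): east 8 sin 236° = -6.63, north 8 cos 236° = -4.47
Leg 2 (051°, 9 km): east 9 sin 51° = 6.99, north 9 cos 51° = 5.66
Leg 3 (020°, 1 km): east 1 sin 20° = 0.34, north 1 cos 20° = 0.94
Net north component: 2.13 km.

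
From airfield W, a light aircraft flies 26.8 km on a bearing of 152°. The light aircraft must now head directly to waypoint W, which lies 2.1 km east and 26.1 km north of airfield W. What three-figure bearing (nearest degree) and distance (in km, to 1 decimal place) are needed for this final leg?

348°, 50.9 km

Leg 1 (152°, 26.8 km): east 26.8 sin 152° = 12.58, north 26.8 cos 152° = -23.66
Current position: (12.58, -23.66). Target: (2.1, 26.1). Remaining: Δeast = -10.48, Δnorth = 49.76.
Bearing = atan2(-10.48, 49.76) mod 360° = 348.11°; distance = √((-10.48)² + (49.76)²) = 50.855 km.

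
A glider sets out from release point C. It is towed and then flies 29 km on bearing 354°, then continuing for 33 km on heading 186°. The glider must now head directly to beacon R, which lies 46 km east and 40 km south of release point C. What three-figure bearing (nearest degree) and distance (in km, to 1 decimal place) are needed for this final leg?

Leg 1 (354°, 29 km): east 29 sin 354° = -3.03, north 29 cos 354° = 28.84
Leg 2 (186°, 33 km): east 33 sin 186° = -3.45, north 33 cos 186° = -32.82
Current position: (-6.48, -3.98). Target: (46, -40). Remaining: Δeast = 52.48, Δnorth = -36.02.
Bearing = atan2(52.48, -36.02) mod 360° = 124.47°; distance = √((52.48)² + (-36.02)²) = 63.654 km.

124°, 63.7 km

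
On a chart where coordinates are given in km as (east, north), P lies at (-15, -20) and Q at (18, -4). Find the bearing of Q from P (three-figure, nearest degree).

Δeast = 18 − -15 = 33.00; Δnorth = -4 − -20 = 16.00.
Bearing = atan2(Δeast, Δnorth) mod 360° = 64.13° ≈ 064°.

064°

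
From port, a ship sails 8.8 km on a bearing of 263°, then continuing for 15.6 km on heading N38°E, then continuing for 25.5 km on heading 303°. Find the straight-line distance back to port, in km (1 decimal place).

Leg 1 (263°, 8.8 km): east 8.8 sin 263° = -8.73, north 8.8 cos 263° = -1.07
Leg 2 (N38°E, 15.6 km): east 15.6 sin 38° = 9.60, north 15.6 cos 38° = 12.29
Leg 3 (303°, 25.5 km): east 25.5 sin 303° = -21.39, north 25.5 cos 303° = 13.89
Net: -20.52 east, 25.11 north. Distance = √((-20.52)² + (25.11)²) = 32.425 km.

32.4 km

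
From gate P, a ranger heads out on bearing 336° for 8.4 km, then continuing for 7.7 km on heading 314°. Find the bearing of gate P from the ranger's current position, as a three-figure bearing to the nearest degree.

145°

Leg 1 (336°, 8.4 km): east 8.4 sin 336° = -3.42, north 8.4 cos 336° = 7.67
Leg 2 (314°, 7.7 km): east 7.7 sin 314° = -5.54, north 7.7 cos 314° = 5.35
Net displacement: -8.96 east, 13.02 north. Direction back to start is (8.96, -13.02): bearing = atan2(8.96, -13.02) mod 360° = 145.48° ≈ 145°.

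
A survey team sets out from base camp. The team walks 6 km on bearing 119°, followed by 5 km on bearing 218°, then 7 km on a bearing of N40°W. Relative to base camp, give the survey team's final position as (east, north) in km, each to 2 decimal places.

Leg 1 (119°, 6 km): east 6 sin 119° = 5.25, north 6 cos 119° = -2.91
Leg 2 (218°, 5 km): east 5 sin 218° = -3.08, north 5 cos 218° = -3.94
Leg 3 (N40°W, 7 km): east 7 sin 320° = -4.50, north 7 cos 320° = 5.36
Summing: -2.33 km east, -1.49 km north → (-2.33, -1.49).

(-2.33, -1.49)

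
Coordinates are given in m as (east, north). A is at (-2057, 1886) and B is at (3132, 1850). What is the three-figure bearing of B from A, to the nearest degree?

090°

Δeast = 3132 − -2057 = 5189.00; Δnorth = 1850 − 1886 = -36.00.
Bearing = atan2(Δeast, Δnorth) mod 360° = 90.40° ≈ 090°.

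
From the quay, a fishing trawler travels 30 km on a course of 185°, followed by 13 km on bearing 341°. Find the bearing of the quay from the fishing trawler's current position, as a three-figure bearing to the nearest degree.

021°

Leg 1 (185°, 30 km): east 30 sin 185° = -2.61, north 30 cos 185° = -29.89
Leg 2 (341°, 13 km): east 13 sin 341° = -4.23, north 13 cos 341° = 12.29
Net displacement: -6.85 east, -17.59 north. Direction back to start is (6.85, 17.59): bearing = atan2(6.85, 17.59) mod 360° = 21.26° ≈ 021°.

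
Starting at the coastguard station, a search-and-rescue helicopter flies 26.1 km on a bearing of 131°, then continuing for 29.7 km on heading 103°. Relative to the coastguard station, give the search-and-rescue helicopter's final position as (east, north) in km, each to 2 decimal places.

(48.64, -23.80)

Leg 1 (131°, 26.1 km): east 26.1 sin 131° = 19.70, north 26.1 cos 131° = -17.12
Leg 2 (103°, 29.7 km): east 29.7 sin 103° = 28.94, north 29.7 cos 103° = -6.68
Summing: 48.64 km east, -23.80 km north → (48.64, -23.80).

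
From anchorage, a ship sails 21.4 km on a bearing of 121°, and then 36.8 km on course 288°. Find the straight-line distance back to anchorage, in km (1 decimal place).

16.7 km

Leg 1 (121°, 21.4 km): east 21.4 sin 121° = 18.34, north 21.4 cos 121° = -11.02
Leg 2 (288°, 36.8 km): east 36.8 sin 288° = -35.00, north 36.8 cos 288° = 11.37
Net: -16.66 east, 0.35 north. Distance = √((-16.66)² + (0.35)²) = 16.659 km.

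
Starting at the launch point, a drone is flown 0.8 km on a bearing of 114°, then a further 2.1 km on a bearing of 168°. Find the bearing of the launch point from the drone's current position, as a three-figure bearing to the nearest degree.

334°

Leg 1 (114°, 0.8 km): east 0.8 sin 114° = 0.73, north 0.8 cos 114° = -0.33
Leg 2 (168°, 2.1 km): east 2.1 sin 168° = 0.44, north 2.1 cos 168° = -2.05
Net displacement: 1.17 east, -2.38 north. Direction back to start is (-1.17, 2.38): bearing = atan2(-1.17, 2.38) mod 360° = 333.87° ≈ 334°.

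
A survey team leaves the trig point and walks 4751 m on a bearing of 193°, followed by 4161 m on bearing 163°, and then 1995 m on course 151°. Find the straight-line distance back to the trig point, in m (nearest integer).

Leg 1 (193°, 4751 m): east 4751 sin 193° = -1068.74, north 4751 cos 193° = -4629.23
Leg 2 (163°, 4161 m): east 4161 sin 163° = 1216.56, north 4161 cos 163° = -3979.18
Leg 3 (151°, 1995 m): east 1995 sin 151° = 967.20, north 1995 cos 151° = -1744.87
Net: 1115.01 east, -10353.28 north. Distance = √((1115.01)² + (-10353.28)²) = 10413.151 m.

10413 m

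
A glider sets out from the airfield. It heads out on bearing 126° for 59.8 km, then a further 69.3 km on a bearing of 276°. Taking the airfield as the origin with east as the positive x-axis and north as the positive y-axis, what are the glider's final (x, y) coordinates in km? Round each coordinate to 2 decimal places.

(-20.54, -27.91)

Leg 1 (126°, 59.8 km): east 59.8 sin 126° = 48.38, north 59.8 cos 126° = -35.15
Leg 2 (276°, 69.3 km): east 69.3 sin 276° = -68.92, north 69.3 cos 276° = 7.24
Summing: -20.54 km east, -27.91 km north → (-20.54, -27.91).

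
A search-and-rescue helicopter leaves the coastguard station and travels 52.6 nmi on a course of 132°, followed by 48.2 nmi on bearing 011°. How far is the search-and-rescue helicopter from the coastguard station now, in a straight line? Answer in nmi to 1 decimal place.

49.8 nmi

Leg 1 (132°, 52.6 nmi): east 52.6 sin 132° = 39.09, north 52.6 cos 132° = -35.20
Leg 2 (011°, 48.2 nmi): east 48.2 sin 11° = 9.20, north 48.2 cos 11° = 47.31
Net: 48.29 east, 12.12 north. Distance = √((48.29)² + (12.12)²) = 49.784 nmi.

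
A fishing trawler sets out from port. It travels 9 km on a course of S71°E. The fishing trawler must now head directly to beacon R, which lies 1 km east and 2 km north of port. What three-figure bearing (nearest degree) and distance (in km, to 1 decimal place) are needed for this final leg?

Leg 1 (S71°E, 9 km): east 9 sin 109° = 8.51, north 9 cos 109° = -2.93
Current position: (8.51, -2.93). Target: (1, 2). Remaining: Δeast = -7.51, Δnorth = 4.93.
Bearing = atan2(-7.51, 4.93) mod 360° = 303.28°; distance = √((-7.51)² + (4.93)²) = 8.983 km.

303°, 9.0 km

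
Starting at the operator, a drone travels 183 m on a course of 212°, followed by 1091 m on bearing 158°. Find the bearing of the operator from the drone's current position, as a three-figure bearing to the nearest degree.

345°

Leg 1 (212°, 183 m): east 183 sin 212° = -96.98, north 183 cos 212° = -155.19
Leg 2 (158°, 1091 m): east 1091 sin 158° = 408.70, north 1091 cos 158° = -1011.56
Net displacement: 311.72 east, -1166.75 north. Direction back to start is (-311.72, 1166.75): bearing = atan2(-311.72, 1166.75) mod 360° = 345.04° ≈ 345°.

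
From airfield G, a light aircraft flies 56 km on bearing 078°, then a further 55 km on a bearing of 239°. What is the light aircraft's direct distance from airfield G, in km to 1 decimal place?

Leg 1 (078°, 56 km): east 56 sin 78° = 54.78, north 56 cos 78° = 11.64
Leg 2 (239°, 55 km): east 55 sin 239° = -47.14, north 55 cos 239° = -28.33
Net: 7.63 east, -16.68 north. Distance = √((7.63)² + (-16.68)²) = 18.347 km.

18.3 km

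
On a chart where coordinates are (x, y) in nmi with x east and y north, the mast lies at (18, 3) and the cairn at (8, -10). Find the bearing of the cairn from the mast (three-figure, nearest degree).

Δeast = 8 − 18 = -10.00; Δnorth = -10 − 3 = -13.00.
Bearing = atan2(Δeast, Δnorth) mod 360° = 217.57° ≈ 218°.

218°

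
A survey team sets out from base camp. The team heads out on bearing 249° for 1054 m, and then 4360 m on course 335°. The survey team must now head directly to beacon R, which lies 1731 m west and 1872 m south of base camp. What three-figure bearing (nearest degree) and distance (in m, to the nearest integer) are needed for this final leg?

Leg 1 (249°, 1054 m): east 1054 sin 249° = -983.99, north 1054 cos 249° = -377.72
Leg 2 (335°, 4360 m): east 4360 sin 335° = -1842.62, north 4360 cos 335° = 3951.50
Current position: (-2826.61, 3573.78). Target: (-1731, -1872). Remaining: Δeast = 1095.61, Δnorth = -5445.78.
Bearing = atan2(1095.61, -5445.78) mod 360° = 168.62°; distance = √((1095.61)² + (-5445.78)²) = 5554.899 m.

169°, 5555 m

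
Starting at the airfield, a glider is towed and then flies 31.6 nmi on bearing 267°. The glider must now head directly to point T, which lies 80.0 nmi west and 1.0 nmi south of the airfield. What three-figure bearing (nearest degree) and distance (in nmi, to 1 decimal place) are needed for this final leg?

Leg 1 (267°, 31.6 nmi): east 31.6 sin 267° = -31.56, north 31.6 cos 267° = -1.65
Current position: (-31.56, -1.65). Target: (-80.0, -1.0). Remaining: Δeast = -48.44, Δnorth = 0.65.
Bearing = atan2(-48.44, 0.65) mod 360° = 270.77°; distance = √((-48.44)² + (0.65)²) = 48.448 nmi.

271°, 48.4 nmi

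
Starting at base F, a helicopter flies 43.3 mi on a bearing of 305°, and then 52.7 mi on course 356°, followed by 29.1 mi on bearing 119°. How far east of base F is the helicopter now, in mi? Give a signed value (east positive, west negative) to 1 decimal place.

-13.7 mi

Leg 1 (305°, 43.3 mi): east 43.3 sin 305° = -35.47, north 43.3 cos 305° = 24.84
Leg 2 (356°, 52.7 mi): east 52.7 sin 356° = -3.68, north 52.7 cos 356° = 52.57
Leg 3 (119°, 29.1 mi): east 29.1 sin 119° = 25.45, north 29.1 cos 119° = -14.11
Net east component: -13.69 mi.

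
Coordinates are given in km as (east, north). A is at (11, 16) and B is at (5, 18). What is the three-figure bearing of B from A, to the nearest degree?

288°

Δeast = 5 − 11 = -6.00; Δnorth = 18 − 16 = 2.00.
Bearing = atan2(Δeast, Δnorth) mod 360° = 288.43° ≈ 288°.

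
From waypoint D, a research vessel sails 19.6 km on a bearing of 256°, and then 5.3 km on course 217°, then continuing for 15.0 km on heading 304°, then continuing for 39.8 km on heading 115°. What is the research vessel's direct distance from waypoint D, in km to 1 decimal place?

Leg 1 (256°, 19.6 km): east 19.6 sin 256° = -19.02, north 19.6 cos 256° = -4.74
Leg 2 (217°, 5.3 km): east 5.3 sin 217° = -3.19, north 5.3 cos 217° = -4.23
Leg 3 (304°, 15.0 km): east 15.0 sin 304° = -12.44, north 15.0 cos 304° = 8.39
Leg 4 (115°, 39.8 km): east 39.8 sin 115° = 36.07, north 39.8 cos 115° = -16.82
Net: 1.43 east, -17.41 north. Distance = √((1.43)² + (-17.41)²) = 17.465 km.

17.5 km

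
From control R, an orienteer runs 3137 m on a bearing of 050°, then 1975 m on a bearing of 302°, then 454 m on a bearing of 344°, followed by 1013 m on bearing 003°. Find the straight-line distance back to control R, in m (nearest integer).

Leg 1 (050°, 3137 m): east 3137 sin 50° = 2403.08, north 3137 cos 50° = 2016.42
Leg 2 (302°, 1975 m): east 1975 sin 302° = -1674.89, north 1975 cos 302° = 1046.59
Leg 3 (344°, 454 m): east 454 sin 344° = -125.14, north 454 cos 344° = 436.41
Leg 4 (003°, 1013 m): east 1013 sin 3° = 53.02, north 1013 cos 3° = 1011.61
Net: 656.06 east, 4511.04 north. Distance = √((656.06)² + (4511.04)²) = 4558.497 m.

4558 m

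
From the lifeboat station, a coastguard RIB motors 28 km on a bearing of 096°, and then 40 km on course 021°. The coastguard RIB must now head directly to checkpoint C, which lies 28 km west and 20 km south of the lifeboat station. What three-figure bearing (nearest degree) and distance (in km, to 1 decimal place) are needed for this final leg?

232°, 88.8 km

Leg 1 (096°, 28 km): east 28 sin 96° = 27.85, north 28 cos 96° = -2.93
Leg 2 (021°, 40 km): east 40 sin 21° = 14.33, north 40 cos 21° = 37.34
Current position: (42.18, 34.42). Target: (-28, -20). Remaining: Δeast = -70.18, Δnorth = -54.42.
Bearing = atan2(-70.18, -54.42) mod 360° = 232.21°; distance = √((-70.18)² + (-54.42)²) = 88.806 km.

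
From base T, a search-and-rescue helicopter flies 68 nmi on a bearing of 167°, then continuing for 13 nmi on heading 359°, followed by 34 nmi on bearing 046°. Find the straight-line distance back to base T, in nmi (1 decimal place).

Leg 1 (167°, 68 nmi): east 68 sin 167° = 15.30, north 68 cos 167° = -66.26
Leg 2 (359°, 13 nmi): east 13 sin 359° = -0.23, north 13 cos 359° = 13.00
Leg 3 (046°, 34 nmi): east 34 sin 46° = 24.46, north 34 cos 46° = 23.62
Net: 39.53 east, -29.64 north. Distance = √((39.53)² + (-29.64)²) = 49.406 nmi.

49.4 nmi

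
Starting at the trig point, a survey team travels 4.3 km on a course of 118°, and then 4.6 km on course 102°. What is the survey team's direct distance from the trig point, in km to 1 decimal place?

Leg 1 (118°, 4.3 km): east 4.3 sin 118° = 3.80, north 4.3 cos 118° = -2.02
Leg 2 (102°, 4.6 km): east 4.6 sin 102° = 4.50, north 4.6 cos 102° = -0.96
Net: 8.30 east, -2.98 north. Distance = √((8.30)² + (-2.98)²) = 8.813 km.

8.8 km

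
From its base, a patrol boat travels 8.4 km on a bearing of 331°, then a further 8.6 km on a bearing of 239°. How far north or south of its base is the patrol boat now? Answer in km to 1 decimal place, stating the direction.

Leg 1 (331°, 8.4 km): east 8.4 sin 331° = -4.07, north 8.4 cos 331° = 7.35
Leg 2 (239°, 8.6 km): east 8.6 sin 239° = -7.37, north 8.6 cos 239° = -4.43
Net north component: 2.92 km.

2.9 km north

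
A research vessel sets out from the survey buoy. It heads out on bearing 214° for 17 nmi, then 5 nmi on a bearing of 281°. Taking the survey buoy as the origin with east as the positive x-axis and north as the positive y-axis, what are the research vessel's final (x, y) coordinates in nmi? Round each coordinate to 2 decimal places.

Leg 1 (214°, 17 nmi): east 17 sin 214° = -9.51, north 17 cos 214° = -14.09
Leg 2 (281°, 5 nmi): east 5 sin 281° = -4.91, north 5 cos 281° = 0.95
Summing: -14.41 nmi east, -13.14 nmi north → (-14.41, -13.14).

(-14.41, -13.14)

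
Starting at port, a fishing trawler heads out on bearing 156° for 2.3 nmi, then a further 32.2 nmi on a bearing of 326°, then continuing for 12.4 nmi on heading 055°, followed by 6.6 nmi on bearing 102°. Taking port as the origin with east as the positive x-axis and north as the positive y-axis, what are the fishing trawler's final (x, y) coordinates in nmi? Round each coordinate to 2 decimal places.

Leg 1 (156°, 2.3 nmi): east 2.3 sin 156° = 0.94, north 2.3 cos 156° = -2.10
Leg 2 (326°, 32.2 nmi): east 32.2 sin 326° = -18.01, north 32.2 cos 326° = 26.70
Leg 3 (055°, 12.4 nmi): east 12.4 sin 55° = 10.16, north 12.4 cos 55° = 7.11
Leg 4 (102°, 6.6 nmi): east 6.6 sin 102° = 6.46, north 6.6 cos 102° = -1.37
Summing: -0.46 nmi east, 30.33 nmi north → (-0.46, 30.33).

(-0.46, 30.33)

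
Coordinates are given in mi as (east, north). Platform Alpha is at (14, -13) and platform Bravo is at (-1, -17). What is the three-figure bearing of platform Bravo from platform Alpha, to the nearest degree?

Δeast = -1 − 14 = -15.00; Δnorth = -17 − -13 = -4.00.
Bearing = atan2(Δeast, Δnorth) mod 360° = 255.07° ≈ 255°.

255°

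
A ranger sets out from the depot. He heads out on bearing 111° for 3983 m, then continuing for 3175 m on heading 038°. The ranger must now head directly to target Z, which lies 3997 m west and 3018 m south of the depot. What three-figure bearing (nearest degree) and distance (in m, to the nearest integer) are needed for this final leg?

Leg 1 (111°, 3983 m): east 3983 sin 111° = 3718.45, north 3983 cos 111° = -1427.38
Leg 2 (038°, 3175 m): east 3175 sin 38° = 1954.73, north 3175 cos 38° = 2501.93
Current position: (5673.18, 1074.55). Target: (-3997, -3018). Remaining: Δeast = -9670.18, Δnorth = -4092.55.
Bearing = atan2(-9670.18, -4092.55) mod 360° = 247.06°; distance = √((-9670.18)² + (-4092.55)²) = 10500.538 m.

247°, 10501 m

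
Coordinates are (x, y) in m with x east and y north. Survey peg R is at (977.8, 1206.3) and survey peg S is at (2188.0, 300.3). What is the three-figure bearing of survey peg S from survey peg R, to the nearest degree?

Δeast = 2188.0 − 977.8 = 1210.20; Δnorth = 300.3 − 1206.3 = -906.00.
Bearing = atan2(Δeast, Δnorth) mod 360° = 126.82° ≈ 127°.

127°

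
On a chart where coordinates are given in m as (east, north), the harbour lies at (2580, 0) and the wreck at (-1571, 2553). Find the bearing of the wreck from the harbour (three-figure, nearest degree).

302°

Δeast = -1571 − 2580 = -4151.00; Δnorth = 2553 − 0 = 2553.00.
Bearing = atan2(Δeast, Δnorth) mod 360° = 301.59° ≈ 302°.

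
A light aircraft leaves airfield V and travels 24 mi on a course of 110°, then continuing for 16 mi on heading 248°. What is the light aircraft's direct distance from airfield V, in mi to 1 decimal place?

Leg 1 (110°, 24 mi): east 24 sin 110° = 22.55, north 24 cos 110° = -8.21
Leg 2 (248°, 16 mi): east 16 sin 248° = -14.83, north 16 cos 248° = -5.99
Net: 7.72 east, -14.20 north. Distance = √((7.72)² + (-14.20)²) = 16.164 mi.

16.2 mi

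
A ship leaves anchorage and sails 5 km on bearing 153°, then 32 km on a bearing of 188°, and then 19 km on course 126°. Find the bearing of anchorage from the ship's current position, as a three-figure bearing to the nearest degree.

Leg 1 (153°, 5 km): east 5 sin 153° = 2.27, north 5 cos 153° = -4.46
Leg 2 (188°, 32 km): east 32 sin 188° = -4.45, north 32 cos 188° = -31.69
Leg 3 (126°, 19 km): east 19 sin 126° = 15.37, north 19 cos 126° = -11.17
Net displacement: 13.19 east, -47.31 north. Direction back to start is (-13.19, 47.31): bearing = atan2(-13.19, 47.31) mod 360° = 344.42° ≈ 344°.

344°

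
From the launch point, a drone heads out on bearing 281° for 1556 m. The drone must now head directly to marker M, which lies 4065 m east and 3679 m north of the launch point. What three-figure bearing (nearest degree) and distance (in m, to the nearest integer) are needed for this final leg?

Leg 1 (281°, 1556 m): east 1556 sin 281° = -1527.41, north 1556 cos 281° = 296.90
Current position: (-1527.41, 296.90). Target: (4065, 3679). Remaining: Δeast = 5592.41, Δnorth = 3382.10.
Bearing = atan2(5592.41, 3382.10) mod 360° = 58.84°; distance = √((5592.41)² + (3382.10)²) = 6535.570 m.

059°, 6536 m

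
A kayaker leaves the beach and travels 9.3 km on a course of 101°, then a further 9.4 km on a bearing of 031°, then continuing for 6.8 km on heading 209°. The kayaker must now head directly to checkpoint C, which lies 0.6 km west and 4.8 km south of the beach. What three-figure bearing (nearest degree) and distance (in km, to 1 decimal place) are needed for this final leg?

Leg 1 (101°, 9.3 km): east 9.3 sin 101° = 9.13, north 9.3 cos 101° = -1.77
Leg 2 (031°, 9.4 km): east 9.4 sin 31° = 4.84, north 9.4 cos 31° = 8.06
Leg 3 (209°, 6.8 km): east 6.8 sin 209° = -3.30, north 6.8 cos 209° = -5.95
Current position: (10.67, 0.34). Target: (-0.6, -4.8). Remaining: Δeast = -11.27, Δnorth = -5.14.
Bearing = atan2(-11.27, -5.14) mod 360° = 245.51°; distance = √((-11.27)² + (-5.14)²) = 12.388 km.

246°, 12.4 km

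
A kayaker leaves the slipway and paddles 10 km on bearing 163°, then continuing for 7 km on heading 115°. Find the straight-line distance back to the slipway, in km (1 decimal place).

Leg 1 (163°, 10 km): east 10 sin 163° = 2.92, north 10 cos 163° = -9.56
Leg 2 (115°, 7 km): east 7 sin 115° = 6.34, north 7 cos 115° = -2.96
Net: 9.27 east, -12.52 north. Distance = √((9.27)² + (-12.52)²) = 15.578 km.

15.6 km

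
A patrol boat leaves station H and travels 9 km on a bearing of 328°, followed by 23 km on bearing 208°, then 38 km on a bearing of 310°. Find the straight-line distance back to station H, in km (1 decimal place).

Leg 1 (328°, 9 km): east 9 sin 328° = -4.77, north 9 cos 328° = 7.63
Leg 2 (208°, 23 km): east 23 sin 208° = -10.80, north 23 cos 208° = -20.31
Leg 3 (310°, 38 km): east 38 sin 310° = -29.11, north 38 cos 310° = 24.43
Net: -44.68 east, 11.75 north. Distance = √((-44.68)² + (11.75)²) = 46.196 km.

46.2 km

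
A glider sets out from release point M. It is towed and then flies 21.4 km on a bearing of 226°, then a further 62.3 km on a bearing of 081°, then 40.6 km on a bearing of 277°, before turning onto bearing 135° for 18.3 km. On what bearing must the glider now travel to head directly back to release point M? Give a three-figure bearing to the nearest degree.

305°

Leg 1 (226°, 21.4 km): east 21.4 sin 226° = -15.39, north 21.4 cos 226° = -14.87
Leg 2 (081°, 62.3 km): east 62.3 sin 81° = 61.53, north 62.3 cos 81° = 9.75
Leg 3 (277°, 40.6 km): east 40.6 sin 277° = -40.30, north 40.6 cos 277° = 4.95
Leg 4 (135°, 18.3 km): east 18.3 sin 135° = 12.94, north 18.3 cos 135° = -12.94
Net displacement: 18.78 east, -13.11 north. Direction back to start is (-18.78, 13.11): bearing = atan2(-18.78, 13.11) mod 360° = 304.92° ≈ 305°.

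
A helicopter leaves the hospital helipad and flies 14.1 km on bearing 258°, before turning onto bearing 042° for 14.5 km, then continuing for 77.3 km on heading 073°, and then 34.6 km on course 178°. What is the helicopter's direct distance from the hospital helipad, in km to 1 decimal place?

Leg 1 (258°, 14.1 km): east 14.1 sin 258° = -13.79, north 14.1 cos 258° = -2.93
Leg 2 (042°, 14.5 km): east 14.5 sin 42° = 9.70, north 14.5 cos 42° = 10.78
Leg 3 (073°, 77.3 km): east 77.3 sin 73° = 73.92, north 77.3 cos 73° = 22.60
Leg 4 (178°, 34.6 km): east 34.6 sin 178° = 1.21, north 34.6 cos 178° = -34.58
Net: 71.04 east, -4.13 north. Distance = √((71.04)² + (-4.13)²) = 71.161 km.

71.2 km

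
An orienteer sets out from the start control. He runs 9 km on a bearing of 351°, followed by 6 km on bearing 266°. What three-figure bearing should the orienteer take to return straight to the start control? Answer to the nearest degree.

Leg 1 (351°, 9 km): east 9 sin 351° = -1.41, north 9 cos 351° = 8.89
Leg 2 (266°, 6 km): east 6 sin 266° = -5.99, north 6 cos 266° = -0.42
Net displacement: -7.39 east, 8.47 north. Direction back to start is (7.39, -8.47): bearing = atan2(7.39, -8.47) mod 360° = 138.89° ≈ 139°.

139°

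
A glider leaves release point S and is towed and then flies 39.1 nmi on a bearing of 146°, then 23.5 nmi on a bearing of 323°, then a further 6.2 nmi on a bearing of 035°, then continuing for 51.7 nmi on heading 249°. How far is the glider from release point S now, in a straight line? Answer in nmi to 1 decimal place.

Leg 1 (146°, 39.1 nmi): east 39.1 sin 146° = 21.86, north 39.1 cos 146° = -32.42
Leg 2 (323°, 23.5 nmi): east 23.5 sin 323° = -14.14, north 23.5 cos 323° = 18.77
Leg 3 (035°, 6.2 nmi): east 6.2 sin 35° = 3.56, north 6.2 cos 35° = 5.08
Leg 4 (249°, 51.7 nmi): east 51.7 sin 249° = -48.27, north 51.7 cos 249° = -18.53
Net: -36.99 east, -27.10 north. Distance = √((-36.99)² + (-27.10)²) = 45.851 nmi.

45.9 nmi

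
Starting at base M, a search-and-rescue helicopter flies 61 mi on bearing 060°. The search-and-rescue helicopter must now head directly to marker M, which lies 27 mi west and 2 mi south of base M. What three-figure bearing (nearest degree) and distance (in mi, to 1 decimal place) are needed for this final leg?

248°, 86.2 mi

Leg 1 (060°, 61 mi): east 61 sin 60° = 52.83, north 61 cos 60° = 30.50
Current position: (52.83, 30.50). Target: (-27, -2). Remaining: Δeast = -79.83, Δnorth = -32.50.
Bearing = atan2(-79.83, -32.50) mod 360° = 247.85°; distance = √((-79.83)² + (-32.50)²) = 86.190 mi.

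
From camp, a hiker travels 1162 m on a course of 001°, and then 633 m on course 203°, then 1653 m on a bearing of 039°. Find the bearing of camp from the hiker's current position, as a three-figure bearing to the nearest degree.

Leg 1 (001°, 1162 m): east 1162 sin 1° = 20.28, north 1162 cos 1° = 1161.82
Leg 2 (203°, 633 m): east 633 sin 203° = -247.33, north 633 cos 203° = -582.68
Leg 3 (039°, 1653 m): east 1653 sin 39° = 1040.27, north 1653 cos 39° = 1284.62
Net displacement: 813.21 east, 1863.77 north. Direction back to start is (-813.21, -1863.77): bearing = atan2(-813.21, -1863.77) mod 360° = 203.57° ≈ 204°.

204°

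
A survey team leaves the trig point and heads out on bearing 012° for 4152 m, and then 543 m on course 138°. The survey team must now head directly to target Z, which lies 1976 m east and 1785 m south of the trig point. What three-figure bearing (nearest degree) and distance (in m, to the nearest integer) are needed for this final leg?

172°, 5494 m

Leg 1 (012°, 4152 m): east 4152 sin 12° = 863.25, north 4152 cos 12° = 4061.27
Leg 2 (138°, 543 m): east 543 sin 138° = 363.34, north 543 cos 138° = -403.53
Current position: (1226.59, 3657.74). Target: (1976, -1785). Remaining: Δeast = 749.41, Δnorth = -5442.74.
Bearing = atan2(749.41, -5442.74) mod 360° = 172.16°; distance = √((749.41)² + (-5442.74)²) = 5494.092 m.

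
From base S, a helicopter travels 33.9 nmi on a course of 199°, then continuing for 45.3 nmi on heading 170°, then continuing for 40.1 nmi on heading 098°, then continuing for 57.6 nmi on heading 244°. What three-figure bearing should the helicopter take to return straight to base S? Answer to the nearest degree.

008°

Leg 1 (199°, 33.9 nmi): east 33.9 sin 199° = -11.04, north 33.9 cos 199° = -32.05
Leg 2 (170°, 45.3 nmi): east 45.3 sin 170° = 7.87, north 45.3 cos 170° = -44.61
Leg 3 (098°, 40.1 nmi): east 40.1 sin 98° = 39.71, north 40.1 cos 98° = -5.58
Leg 4 (244°, 57.6 nmi): east 57.6 sin 244° = -51.77, north 57.6 cos 244° = -25.25
Net displacement: -15.23 east, -107.50 north. Direction back to start is (15.23, 107.50): bearing = atan2(15.23, 107.50) mod 360° = 8.06° ≈ 008°.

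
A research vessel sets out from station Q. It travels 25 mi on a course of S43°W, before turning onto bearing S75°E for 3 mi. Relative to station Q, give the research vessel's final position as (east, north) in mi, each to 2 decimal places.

(-14.15, -19.06)

Leg 1 (S43°W, 25 mi): east 25 sin 223° = -17.05, north 25 cos 223° = -18.28
Leg 2 (S75°E, 3 mi): east 3 sin 105° = 2.90, north 3 cos 105° = -0.78
Summing: -14.15 mi east, -19.06 mi north → (-14.15, -19.06).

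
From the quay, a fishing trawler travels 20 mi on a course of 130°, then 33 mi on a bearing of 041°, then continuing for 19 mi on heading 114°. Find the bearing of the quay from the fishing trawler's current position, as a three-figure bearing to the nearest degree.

265°

Leg 1 (130°, 20 mi): east 20 sin 130° = 15.32, north 20 cos 130° = -12.86
Leg 2 (041°, 33 mi): east 33 sin 41° = 21.65, north 33 cos 41° = 24.91
Leg 3 (114°, 19 mi): east 19 sin 114° = 17.36, north 19 cos 114° = -7.73
Net displacement: 54.33 east, 4.32 north. Direction back to start is (-54.33, -4.32): bearing = atan2(-54.33, -4.32) mod 360° = 265.45° ≈ 265°.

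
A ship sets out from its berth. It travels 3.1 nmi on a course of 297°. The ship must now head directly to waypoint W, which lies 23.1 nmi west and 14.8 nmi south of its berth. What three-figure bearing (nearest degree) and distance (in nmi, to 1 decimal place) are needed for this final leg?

231°, 26.0 nmi

Leg 1 (297°, 3.1 nmi): east 3.1 sin 297° = -2.76, north 3.1 cos 297° = 1.41
Current position: (-2.76, 1.41). Target: (-23.1, -14.8). Remaining: Δeast = -20.34, Δnorth = -16.21.
Bearing = atan2(-20.34, -16.21) mod 360° = 231.45°; distance = √((-20.34)² + (-16.21)²) = 26.006 nmi.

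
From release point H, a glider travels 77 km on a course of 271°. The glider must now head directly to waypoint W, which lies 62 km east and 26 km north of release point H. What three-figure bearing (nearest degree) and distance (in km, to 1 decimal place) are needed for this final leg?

080°, 141.2 km

Leg 1 (271°, 77 km): east 77 sin 271° = -76.99, north 77 cos 271° = 1.34
Current position: (-76.99, 1.34). Target: (62, 26). Remaining: Δeast = 138.99, Δnorth = 24.66.
Bearing = atan2(138.99, 24.66) mod 360° = 79.94°; distance = √((138.99)² + (24.66)²) = 141.158 km.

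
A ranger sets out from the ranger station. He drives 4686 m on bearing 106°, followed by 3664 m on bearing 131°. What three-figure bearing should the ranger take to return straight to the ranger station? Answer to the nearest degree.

297°

Leg 1 (106°, 4686 m): east 4686 sin 106° = 4504.47, north 4686 cos 106° = -1291.64
Leg 2 (131°, 3664 m): east 3664 sin 131° = 2765.26, north 3664 cos 131° = -2403.80
Net displacement: 7269.73 east, -3695.44 north. Direction back to start is (-7269.73, 3695.44): bearing = atan2(-7269.73, 3695.44) mod 360° = 296.95° ≈ 297°.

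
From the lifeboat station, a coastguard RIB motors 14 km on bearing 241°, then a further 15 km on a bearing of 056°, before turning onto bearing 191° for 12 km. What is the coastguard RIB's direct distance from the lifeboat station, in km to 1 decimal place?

10.4 km

Leg 1 (241°, 14 km): east 14 sin 241° = -12.24, north 14 cos 241° = -6.79
Leg 2 (056°, 15 km): east 15 sin 56° = 12.44, north 15 cos 56° = 8.39
Leg 3 (191°, 12 km): east 12 sin 191° = -2.29, north 12 cos 191° = -11.78
Net: -2.10 east, -10.18 north. Distance = √((-2.10)² + (-10.18)²) = 10.393 km.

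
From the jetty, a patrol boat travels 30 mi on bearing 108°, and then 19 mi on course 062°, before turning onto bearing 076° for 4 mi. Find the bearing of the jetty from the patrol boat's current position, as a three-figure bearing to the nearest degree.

269°

Leg 1 (108°, 30 mi): east 30 sin 108° = 28.53, north 30 cos 108° = -9.27
Leg 2 (062°, 19 mi): east 19 sin 62° = 16.78, north 19 cos 62° = 8.92
Leg 3 (076°, 4 mi): east 4 sin 76° = 3.88, north 4 cos 76° = 0.97
Net displacement: 49.19 east, 0.62 north. Direction back to start is (-49.19, -0.62): bearing = atan2(-49.19, -0.62) mod 360° = 269.28° ≈ 269°.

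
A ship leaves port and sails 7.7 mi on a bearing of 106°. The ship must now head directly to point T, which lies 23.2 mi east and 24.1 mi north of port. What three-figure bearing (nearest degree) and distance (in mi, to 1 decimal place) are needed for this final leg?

Leg 1 (106°, 7.7 mi): east 7.7 sin 106° = 7.40, north 7.7 cos 106° = -2.12
Current position: (7.40, -2.12). Target: (23.2, 24.1). Remaining: Δeast = 15.80, Δnorth = 26.22.
Bearing = atan2(15.80, 26.22) mod 360° = 31.07°; distance = √((15.80)² + (26.22)²) = 30.614 mi.

031°, 30.6 mi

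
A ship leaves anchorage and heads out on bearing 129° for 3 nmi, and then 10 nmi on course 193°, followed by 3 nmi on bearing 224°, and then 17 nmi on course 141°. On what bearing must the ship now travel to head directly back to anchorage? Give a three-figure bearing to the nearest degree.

342°

Leg 1 (129°, 3 nmi): east 3 sin 129° = 2.33, north 3 cos 129° = -1.89
Leg 2 (193°, 10 nmi): east 10 sin 193° = -2.25, north 10 cos 193° = -9.74
Leg 3 (224°, 3 nmi): east 3 sin 224° = -2.08, north 3 cos 224° = -2.16
Leg 4 (141°, 17 nmi): east 17 sin 141° = 10.70, north 17 cos 141° = -13.21
Net displacement: 8.70 east, -27.00 north. Direction back to start is (-8.70, 27.00): bearing = atan2(-8.70, 27.00) mod 360° = 342.15° ≈ 342°.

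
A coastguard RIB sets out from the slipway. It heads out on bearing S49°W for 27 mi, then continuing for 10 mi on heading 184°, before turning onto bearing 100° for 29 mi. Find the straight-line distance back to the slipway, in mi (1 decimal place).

Leg 1 (S49°W, 27 mi): east 27 sin 229° = -20.38, north 27 cos 229° = -17.71
Leg 2 (184°, 10 mi): east 10 sin 184° = -0.70, north 10 cos 184° = -9.98
Leg 3 (100°, 29 mi): east 29 sin 100° = 28.56, north 29 cos 100° = -5.04
Net: 7.48 east, -32.73 north. Distance = √((7.48)² + (-32.73)²) = 33.570 mi.

33.6 mi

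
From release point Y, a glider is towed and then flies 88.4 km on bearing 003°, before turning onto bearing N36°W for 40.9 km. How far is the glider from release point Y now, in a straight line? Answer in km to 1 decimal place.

Leg 1 (003°, 88.4 km): east 88.4 sin 3° = 4.63, north 88.4 cos 3° = 88.28
Leg 2 (N36°W, 40.9 km): east 40.9 sin 324° = -24.04, north 40.9 cos 324° = 33.09
Net: -19.41 east, 121.37 north. Distance = √((-19.41)² + (121.37)²) = 122.911 km.

122.9 km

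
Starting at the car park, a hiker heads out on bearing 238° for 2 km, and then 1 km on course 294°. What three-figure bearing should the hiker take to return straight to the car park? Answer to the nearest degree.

Leg 1 (238°, 2 km): east 2 sin 238° = -1.70, north 2 cos 238° = -1.06
Leg 2 (294°, 1 km): east 1 sin 294° = -0.91, north 1 cos 294° = 0.41
Net displacement: -2.61 east, -0.65 north. Direction back to start is (2.61, 0.65): bearing = atan2(2.61, 0.65) mod 360° = 75.95° ≈ 076°.

076°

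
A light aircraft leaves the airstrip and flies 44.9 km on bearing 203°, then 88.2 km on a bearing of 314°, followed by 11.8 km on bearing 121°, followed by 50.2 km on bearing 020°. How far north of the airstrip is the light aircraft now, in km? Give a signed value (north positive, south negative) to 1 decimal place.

Leg 1 (203°, 44.9 km): east 44.9 sin 203° = -17.54, north 44.9 cos 203° = -41.33
Leg 2 (314°, 88.2 km): east 88.2 sin 314° = -63.45, north 88.2 cos 314° = 61.27
Leg 3 (121°, 11.8 km): east 11.8 sin 121° = 10.11, north 11.8 cos 121° = -6.08
Leg 4 (020°, 50.2 km): east 50.2 sin 20° = 17.17, north 50.2 cos 20° = 47.17
Net north component: 61.03 km.

61.0 km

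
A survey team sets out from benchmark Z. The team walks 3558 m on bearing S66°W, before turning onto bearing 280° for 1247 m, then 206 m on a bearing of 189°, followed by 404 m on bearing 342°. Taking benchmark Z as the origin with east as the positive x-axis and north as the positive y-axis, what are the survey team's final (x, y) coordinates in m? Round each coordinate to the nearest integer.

(-4636, -1050)

Leg 1 (S66°W, 3558 m): east 3558 sin 246° = -3250.39, north 3558 cos 246° = -1447.17
Leg 2 (280°, 1247 m): east 1247 sin 280° = -1228.06, north 1247 cos 280° = 216.54
Leg 3 (189°, 206 m): east 206 sin 189° = -32.23, north 206 cos 189° = -203.46
Leg 4 (342°, 404 m): east 404 sin 342° = -124.84, north 404 cos 342° = 384.23
Summing: -4635.52 m east, -1049.87 m north → (-4636, -1050).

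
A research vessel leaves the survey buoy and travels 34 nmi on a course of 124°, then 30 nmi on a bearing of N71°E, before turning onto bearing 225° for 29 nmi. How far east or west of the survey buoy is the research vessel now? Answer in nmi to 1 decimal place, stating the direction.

Leg 1 (124°, 34 nmi): east 34 sin 124° = 28.19, north 34 cos 124° = -19.01
Leg 2 (N71°E, 30 nmi): east 30 sin 71° = 28.37, north 30 cos 71° = 9.77
Leg 3 (225°, 29 nmi): east 29 sin 225° = -20.51, north 29 cos 225° = -20.51
Net east component: 36.05 nmi.

36.0 nmi east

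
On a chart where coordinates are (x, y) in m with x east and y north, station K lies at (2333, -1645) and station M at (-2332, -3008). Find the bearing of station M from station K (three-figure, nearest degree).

254°

Δeast = -2332 − 2333 = -4665.00; Δnorth = -3008 − -1645 = -1363.00.
Bearing = atan2(Δeast, Δnorth) mod 360° = 253.71° ≈ 254°.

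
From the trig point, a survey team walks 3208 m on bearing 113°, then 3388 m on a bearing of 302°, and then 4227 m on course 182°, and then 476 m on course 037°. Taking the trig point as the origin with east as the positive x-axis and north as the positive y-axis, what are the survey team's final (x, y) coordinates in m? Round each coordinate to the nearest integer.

Leg 1 (113°, 3208 m): east 3208 sin 113° = 2952.98, north 3208 cos 113° = -1253.47
Leg 2 (302°, 3388 m): east 3388 sin 302° = -2873.19, north 3388 cos 302° = 1795.37
Leg 3 (182°, 4227 m): east 4227 sin 182° = -147.52, north 4227 cos 182° = -4224.43
Leg 4 (037°, 476 m): east 476 sin 37° = 286.46, north 476 cos 37° = 380.15
Summing: 218.74 m east, -3302.37 m north → (219, -3302).

(219, -3302)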